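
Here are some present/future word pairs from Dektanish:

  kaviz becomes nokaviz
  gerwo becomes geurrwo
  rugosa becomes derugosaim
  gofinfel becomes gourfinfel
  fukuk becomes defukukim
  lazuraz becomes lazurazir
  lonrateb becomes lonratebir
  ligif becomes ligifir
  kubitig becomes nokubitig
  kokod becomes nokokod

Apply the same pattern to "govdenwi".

lazuraz and kaviz both end in -z yet inflect differently (lazurazir, nokaviz), so the final letter is not what conditions the rule; the first letter is.
"govdenwi" begins with g-. The stems beginning with g- (gerwo → geurrwo, gofinfel → gourfinfel) insert -ur- after the first vowel.
So govdenwi → gourvdenwi.

gourvdenwi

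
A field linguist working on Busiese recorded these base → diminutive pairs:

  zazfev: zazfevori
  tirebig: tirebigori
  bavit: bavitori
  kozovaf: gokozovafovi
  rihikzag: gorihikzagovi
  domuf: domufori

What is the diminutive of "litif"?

litifori

"litif" has last vowel 'i'. The stems whose last vowel is 'i' (bavit → bavitori, tirebig → tirebigori) add -ori.
So litif → litifori.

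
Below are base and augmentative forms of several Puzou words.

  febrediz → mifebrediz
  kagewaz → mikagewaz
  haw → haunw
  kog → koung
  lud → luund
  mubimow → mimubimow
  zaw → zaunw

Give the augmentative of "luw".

luunw

"luw" has 1 vowel. The stems with 1 vowel (haw → haunw, kog → koung, lud → luund) insert -un- after the first vowel.
The other pattern: stems with 3 vowels add the prefix mi-.
So luw → luunw.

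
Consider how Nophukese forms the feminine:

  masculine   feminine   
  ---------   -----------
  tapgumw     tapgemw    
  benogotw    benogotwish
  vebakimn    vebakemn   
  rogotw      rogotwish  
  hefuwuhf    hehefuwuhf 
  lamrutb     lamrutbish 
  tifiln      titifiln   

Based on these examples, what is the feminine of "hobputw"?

vebakimn and tifiln both end in -n yet inflect differently (vebakemn, titifiln), so the final letter is not what conditions the rule; the second-to-last letter is.
"hobputw" has second-to-last letter 't'. The stems whose second-to-last letter is 't' (lamrutb → lamrutbish, rogotw → rogotwish, benogotw → benogotwish) add -ish.
So hobputw → hobputwish.

hobputwish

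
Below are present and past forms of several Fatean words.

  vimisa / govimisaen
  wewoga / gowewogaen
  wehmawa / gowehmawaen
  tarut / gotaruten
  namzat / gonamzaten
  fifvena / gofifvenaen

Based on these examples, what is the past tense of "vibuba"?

govibubaen

Every pair shown (vimisa → govimisaen, wewoga → gowewogaen, wehmawa → gowehmawaen, …) follows the same rule: add go- … -en around the stem.
So vibuba → govibubaen.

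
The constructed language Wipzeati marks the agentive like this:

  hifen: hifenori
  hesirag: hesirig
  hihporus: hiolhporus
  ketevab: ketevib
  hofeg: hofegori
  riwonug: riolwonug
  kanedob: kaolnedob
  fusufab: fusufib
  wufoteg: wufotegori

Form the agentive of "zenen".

zenenori

hesirag and hofeg both end in -g yet inflect differently (hesirig, hofegori), so the final letter is not what conditions the rule; the last vowel is.
"zenen" has last vowel 'e'. The stems whose last vowel is 'e' (hofeg → hofegori, hifen → hifenori, wufoteg → wufotegori) add -ori.
The other patterns: stems whose last vowel is 'a' change the last vowel to 'i'; stems whose last vowel is 'o' or 'u' insert -ol- after the first vowel.
So zenen → zenenori.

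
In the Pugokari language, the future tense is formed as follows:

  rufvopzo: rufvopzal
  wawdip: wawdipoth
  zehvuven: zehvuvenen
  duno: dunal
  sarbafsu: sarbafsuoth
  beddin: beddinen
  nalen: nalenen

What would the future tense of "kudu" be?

beddin and wawdip both have last vowel 'i' yet inflect differently (beddinen, wawdipoth), so the last vowel is not what conditions the rule; the final letter is.
"kudu" ends in -u. The one such stem in the data (sarbafsu → sarbafsuoth) adds -oth, so the same rule applies.
The other patterns: stems ending in -n add -en; stems ending in -o drop the final letter and add -al.
So kudu → kuduoth.

kuduoth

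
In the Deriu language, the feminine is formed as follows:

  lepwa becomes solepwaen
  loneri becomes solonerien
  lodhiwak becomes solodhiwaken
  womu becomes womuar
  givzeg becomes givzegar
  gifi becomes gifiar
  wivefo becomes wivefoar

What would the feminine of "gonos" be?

loneri and gifi both end in -i yet inflect differently (solonerien, gifiar), so the final letter is not what conditions the rule; the first letter is.
"gonos" begins with g-. The stems beginning with g- (givzeg → givzegar, gifi → gifiar) add -ar.
So gonos → gonosar.

gonosar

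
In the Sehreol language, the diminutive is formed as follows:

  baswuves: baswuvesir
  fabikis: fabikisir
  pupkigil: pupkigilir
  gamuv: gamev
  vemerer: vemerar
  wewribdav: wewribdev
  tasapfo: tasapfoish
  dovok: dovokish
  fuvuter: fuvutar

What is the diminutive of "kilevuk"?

kilevukish

"kilevuk" ends in -k. The one such stem in the data (dovok → dovokish) adds -ish, so the same rule applies.
The other patterns: stems ending in -r change the last vowel to 'a'; stems ending in -l or -s add -ir; stems ending in -v change the last vowel to 'e'.
So kilevuk → kilevukish.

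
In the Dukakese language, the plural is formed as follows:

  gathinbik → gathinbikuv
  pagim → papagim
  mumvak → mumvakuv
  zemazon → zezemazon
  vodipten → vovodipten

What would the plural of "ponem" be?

"ponem" ends in -m. The one such stem in the data (pagim → papagim) repeats the first consonant+vowel as a prefix (as do vodipten, zemazon), so the same rule applies.
The other pattern: stems ending in -k add -uv.
So ponem → poponem.

poponem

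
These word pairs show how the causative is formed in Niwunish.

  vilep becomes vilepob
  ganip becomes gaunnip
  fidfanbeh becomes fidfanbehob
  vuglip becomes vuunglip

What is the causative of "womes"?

vilep and vuglip both end in -p yet inflect differently (vilepob, vuunglip), so the final letter is not what conditions the rule; the last vowel is.
"womes" has last vowel 'e'. The stems whose last vowel is 'e' (fidfanbeh → fidfanbehob, vilep → vilepob) add -ob.
The other pattern: stems whose last vowel is 'i' insert -un- after the first vowel.
So womes → womesob.

womesob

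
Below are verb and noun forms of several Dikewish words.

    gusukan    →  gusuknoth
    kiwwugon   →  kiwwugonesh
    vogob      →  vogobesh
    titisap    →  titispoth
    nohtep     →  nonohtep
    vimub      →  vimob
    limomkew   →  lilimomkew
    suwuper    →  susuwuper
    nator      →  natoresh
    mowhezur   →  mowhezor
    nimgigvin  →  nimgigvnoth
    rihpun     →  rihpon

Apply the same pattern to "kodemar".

kodemroth

mowhezur and nator both end in -r yet inflect differently (mowhezor, natoresh), so the final letter is not what conditions the rule; the last vowel is.
"kodemar" has last vowel 'a'. The stems whose last vowel is 'a' (titisap → titispoth, gusukan → gusuknoth) delete the last vowel and add -oth.
The other patterns: stems whose last vowel is 'u' change the last vowel to 'o'; stems whose last vowel is 'o' add -esh; stems whose last vowel is 'e' repeat the first consonant+vowel as a prefix.
So kodemar → kodemroth.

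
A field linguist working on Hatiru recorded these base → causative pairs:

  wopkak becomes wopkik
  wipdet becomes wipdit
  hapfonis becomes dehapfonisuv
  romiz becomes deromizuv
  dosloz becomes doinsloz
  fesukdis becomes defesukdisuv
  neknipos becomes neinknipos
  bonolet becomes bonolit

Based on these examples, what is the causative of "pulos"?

puinlos

neknipos and fesukdis both end in -s yet inflect differently (neinknipos, defesukdisuv), so the final letter is not what conditions the rule; the last vowel is.
"pulos" has last vowel 'o'. The stems whose last vowel is 'o' (dosloz → doinsloz, neknipos → neinknipos) insert -in- after the first vowel.
The other patterns: stems whose last vowel is 'a' or 'e' change the last vowel to 'i'; stems whose last vowel is 'i' add de- … -uv around the stem.
So pulos → puinlos.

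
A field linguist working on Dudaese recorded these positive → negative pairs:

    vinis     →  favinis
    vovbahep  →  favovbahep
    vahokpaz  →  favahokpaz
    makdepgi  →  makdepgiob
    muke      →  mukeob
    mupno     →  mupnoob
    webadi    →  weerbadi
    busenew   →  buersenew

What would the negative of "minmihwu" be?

"minmihwu" begins with m-. The stems beginning with m- (makdepgi → makdepgiob, muke → mukeob, mupno → mupnoob) add -ob.
The other patterns: stems beginning with v- add the prefix fa-; stems beginning with b- or w- insert -er- after the first vowel.
So minmihwu → minmihwuob.

minmihwuob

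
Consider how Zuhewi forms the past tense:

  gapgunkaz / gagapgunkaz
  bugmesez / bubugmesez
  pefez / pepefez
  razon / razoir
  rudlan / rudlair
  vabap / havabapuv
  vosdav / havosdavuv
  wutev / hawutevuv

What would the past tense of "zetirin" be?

gapgunkaz and rudlan both have last vowel 'a' yet inflect differently (gagapgunkaz, rudlair), so the last vowel is not what conditions the rule; the final letter is.
"zetirin" ends in -n. The stems ending in -n (razon → razoir, rudlan → rudlair) drop the final letter and add -ir.
So zetirin → zetiriir.

zetiriir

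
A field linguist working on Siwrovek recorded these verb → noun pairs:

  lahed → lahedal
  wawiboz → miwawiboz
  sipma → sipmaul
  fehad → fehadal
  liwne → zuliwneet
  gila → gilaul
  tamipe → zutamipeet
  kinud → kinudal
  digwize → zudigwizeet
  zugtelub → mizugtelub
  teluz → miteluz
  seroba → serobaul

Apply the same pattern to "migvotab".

mimigvotab

"migvotab" ends in -b. The one such stem in the data (zugtelub → mizugtelub) adds the prefix mi-, so the same rule applies.
The other patterns: stems ending in -a add -ul; stems ending in -e add zu- … -et around the stem; stems ending in -d add -al.
So migvotab → mimigvotab.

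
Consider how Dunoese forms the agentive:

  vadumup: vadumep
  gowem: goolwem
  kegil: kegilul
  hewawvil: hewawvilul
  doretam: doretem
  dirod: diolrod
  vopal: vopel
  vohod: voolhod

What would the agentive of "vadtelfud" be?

"vadtelfud" has last vowel 'u'. The one such stem in the data (vadumup → vadumep) changes the last vowel to 'e' (as do doretam, vopal), so the same rule applies.
The other patterns: stems whose last vowel is 'e' or 'o' insert -ol- after the first vowel; stems whose last vowel is 'i' add -ul.
So vadtelfud → vadtelfed.

vadtelfed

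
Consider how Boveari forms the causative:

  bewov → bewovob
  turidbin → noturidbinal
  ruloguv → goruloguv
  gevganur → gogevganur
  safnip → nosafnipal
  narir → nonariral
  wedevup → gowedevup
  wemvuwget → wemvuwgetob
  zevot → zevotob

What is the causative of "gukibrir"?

narir and gevganur both end in -r yet inflect differently (nonariral, gogevganur), so the final letter is not what conditions the rule; the last vowel is.
"gukibrir" has last vowel 'i'. The stems whose last vowel is 'i' (turidbin → noturidbinal, safnip → nosafnipal, narir → nonariral) add no- … -al around the stem.
So gukibrir → nogukibriral.

nogukibriral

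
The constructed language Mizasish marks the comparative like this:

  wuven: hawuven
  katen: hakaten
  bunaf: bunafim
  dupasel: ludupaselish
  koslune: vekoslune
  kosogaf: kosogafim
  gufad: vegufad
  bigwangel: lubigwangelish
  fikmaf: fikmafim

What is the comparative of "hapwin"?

katen and bigwangel both have last vowel 'e' yet inflect differently (hakaten, lubigwangelish), so the last vowel is not what conditions the rule; the final letter is.
"hapwin" ends in -n. The stems ending in -n (katen → hakaten, wuven → hawuven) add the prefix ha-.
So hapwin → hahapwin.

hahapwin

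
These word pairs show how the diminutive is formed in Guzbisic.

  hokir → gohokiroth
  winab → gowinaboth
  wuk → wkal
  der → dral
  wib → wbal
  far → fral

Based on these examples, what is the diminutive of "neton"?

hokir and der both end in -r yet inflect differently (gohokiroth, dral), so the final letter is not what conditions the rule; the number of vowels is.
"neton" has 2 vowels. The stems with 2 vowels (hokir → gohokiroth, winab → gowinaboth) add go- … -oth around the stem.
So neton → gonetonoth.

gonetonoth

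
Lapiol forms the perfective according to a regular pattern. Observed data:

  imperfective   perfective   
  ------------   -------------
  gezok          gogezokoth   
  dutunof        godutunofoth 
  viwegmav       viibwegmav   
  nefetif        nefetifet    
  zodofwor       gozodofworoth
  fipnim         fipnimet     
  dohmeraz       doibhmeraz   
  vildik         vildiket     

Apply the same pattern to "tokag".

nefetif and dutunof both end in -f yet inflect differently (nefetifet, godutunofoth), so the final letter is not what conditions the rule; the last vowel is.
"tokag" has last vowel 'a'. The stems whose last vowel is 'a' (dohmeraz → doibhmeraz, viwegmav → viibwegmav) insert -ib- after the first vowel.
So tokag → toibkag.

toibkag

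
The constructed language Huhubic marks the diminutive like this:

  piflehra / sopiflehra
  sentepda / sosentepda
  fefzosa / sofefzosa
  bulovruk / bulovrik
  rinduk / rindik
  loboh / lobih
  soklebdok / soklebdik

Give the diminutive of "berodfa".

"berodfa" ends in -a. The stems ending in -a (piflehra → sopiflehra, sentepda → sosentepda, fefzosa → sofefzosa) add the prefix so-.
So berodfa → soberodfa.

soberodfa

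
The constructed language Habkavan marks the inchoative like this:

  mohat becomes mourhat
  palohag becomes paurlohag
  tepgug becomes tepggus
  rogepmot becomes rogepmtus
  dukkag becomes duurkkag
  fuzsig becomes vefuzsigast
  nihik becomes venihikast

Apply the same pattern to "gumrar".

guurmrar

dukkag and fuzsig both end in -g yet inflect differently (duurkkag, vefuzsigast), so the final letter is not what conditions the rule; the last vowel is.
"gumrar" has last vowel 'a'. The stems whose last vowel is 'a' (dukkag → duurkkag, palohag → paurlohag, mohat → mourhat) insert -ur- after the first vowel.
The other patterns: stems whose last vowel is 'i' add ve- … -ast around the stem; stems whose last vowel is 'o' or 'u' delete the last vowel and add -us.
So gumrar → guurmrar.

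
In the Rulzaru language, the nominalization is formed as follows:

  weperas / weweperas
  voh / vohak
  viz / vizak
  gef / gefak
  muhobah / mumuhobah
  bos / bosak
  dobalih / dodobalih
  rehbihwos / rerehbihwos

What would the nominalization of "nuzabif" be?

nunuzabif

"nuzabif" has 3 vowels. The stems with 3 vowels (rehbihwos → rerehbihwos, dobalih → dodobalih, weperas → weweperas) repeat the first consonant+vowel as a prefix.
So nuzabif → nunuzabif.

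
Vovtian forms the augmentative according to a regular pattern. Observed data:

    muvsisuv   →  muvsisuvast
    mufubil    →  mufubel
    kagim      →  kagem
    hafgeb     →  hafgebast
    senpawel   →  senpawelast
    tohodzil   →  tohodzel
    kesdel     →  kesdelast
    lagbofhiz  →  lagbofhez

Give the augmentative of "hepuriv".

hepurev

tohodzil and kesdel both end in -l yet inflect differently (tohodzel, kesdelast), so the final letter is not what conditions the rule; the last vowel is.
"hepuriv" has last vowel 'i'. The stems whose last vowel is 'i' (tohodzil → tohodzel, lagbofhiz → lagbofhez, mufubil → mufubel) change the last vowel to 'e'.
The other pattern: stems whose last vowel is 'e' or 'u' add -ast.
So hepuriv → hepurev.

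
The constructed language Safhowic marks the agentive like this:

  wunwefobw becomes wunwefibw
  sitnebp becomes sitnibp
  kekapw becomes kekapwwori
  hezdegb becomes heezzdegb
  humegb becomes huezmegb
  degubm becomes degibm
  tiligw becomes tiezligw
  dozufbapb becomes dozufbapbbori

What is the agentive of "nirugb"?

tiligw and wunwefobw both end in -w yet inflect differently (tiezligw, wunwefibw), so the final letter is not what conditions the rule; the second-to-last letter is.
"nirugb" has second-to-last letter 'g'. The stems whose second-to-last letter is 'g' (humegb → huezmegb, hezdegb → heezzdegb, tiligw → tiezligw) insert -ez- after the first vowel.
The other patterns: stems whose second-to-last letter is 'b' change the last vowel to 'i'; stems whose second-to-last letter is 'p' double the final consonant and add -ori.
So nirugb → niezrugb.

niezrugb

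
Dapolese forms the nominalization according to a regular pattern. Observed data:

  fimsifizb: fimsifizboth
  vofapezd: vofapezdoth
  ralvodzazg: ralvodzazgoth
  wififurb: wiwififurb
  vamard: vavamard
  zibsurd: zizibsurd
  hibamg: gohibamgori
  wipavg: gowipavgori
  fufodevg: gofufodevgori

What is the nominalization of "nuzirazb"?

nuzirazboth

"nuzirazb" has second-to-last letter 'z'. The stems whose second-to-last letter is 'z' (fimsifizb → fimsifizboth, vofapezd → vofapezdoth, ralvodzazg → ralvodzazgoth) add -oth.
So nuzirazb → nuzirazboth.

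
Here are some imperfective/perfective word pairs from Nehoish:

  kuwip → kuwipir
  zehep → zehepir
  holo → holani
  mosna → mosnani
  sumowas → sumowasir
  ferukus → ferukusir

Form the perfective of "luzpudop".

mosna and sumowas both have last vowel 'a' yet inflect differently (mosnani, sumowasir), so the last vowel is not what conditions the rule; whether the stem ends in a vowel or a consonant is.
"luzpudop" ends in a consonant. The stems ending in a consonant (sumowas → sumowasir, zehep → zehepir, ferukus → ferukusir) add -ir.
So luzpudop → luzpudopir.

luzpudopir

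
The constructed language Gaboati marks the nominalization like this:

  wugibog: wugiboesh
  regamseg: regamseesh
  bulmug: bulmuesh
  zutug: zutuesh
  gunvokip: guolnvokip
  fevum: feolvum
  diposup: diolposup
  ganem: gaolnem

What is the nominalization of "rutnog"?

bulmug and fevum both have last vowel 'u' yet inflect differently (bulmuesh, feolvum), so the last vowel is not what conditions the rule; the final letter is.
"rutnog" ends in -g. The stems ending in -g (wugibog → wugiboesh, regamseg → regamseesh, bulmug → bulmuesh) drop the final letter and add -esh.
The other pattern: stems ending in -m or -p insert -ol- after the first vowel.
So rutnog → rutnoesh.

rutnoesh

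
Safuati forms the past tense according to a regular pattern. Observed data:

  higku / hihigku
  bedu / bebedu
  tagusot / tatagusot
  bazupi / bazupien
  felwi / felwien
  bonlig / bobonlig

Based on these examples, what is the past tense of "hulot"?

huhulot

felwi and bonlig both have last vowel 'i' yet inflect differently (felwien, bobonlig), so the last vowel is not what conditions the rule; the final letter is.
"hulot" ends in -t. The one such stem in the data (tagusot → tatagusot) repeats the first consonant+vowel as a prefix (as do bedu, bonlig), so the same rule applies.
The other pattern: stems ending in -i add -en.
So hulot → huhulot.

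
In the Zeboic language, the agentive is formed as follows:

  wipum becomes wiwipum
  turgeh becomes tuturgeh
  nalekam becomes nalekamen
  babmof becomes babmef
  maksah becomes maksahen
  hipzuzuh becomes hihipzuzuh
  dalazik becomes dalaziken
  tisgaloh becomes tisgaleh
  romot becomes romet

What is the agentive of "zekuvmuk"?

hipzuzuh and tisgaloh both end in -h yet inflect differently (hihipzuzuh, tisgaleh), so the final letter is not what conditions the rule; the last vowel is.
"zekuvmuk" has last vowel 'u'. The stems whose last vowel is 'u' (hipzuzuh → hihipzuzuh, wipum → wiwipum) repeat the first consonant+vowel as a prefix.
The other patterns: stems whose last vowel is 'o' change the last vowel to 'e'; stems whose last vowel is 'a' or 'i' add -en.
So zekuvmuk → zezekuvmuk.

zezekuvmuk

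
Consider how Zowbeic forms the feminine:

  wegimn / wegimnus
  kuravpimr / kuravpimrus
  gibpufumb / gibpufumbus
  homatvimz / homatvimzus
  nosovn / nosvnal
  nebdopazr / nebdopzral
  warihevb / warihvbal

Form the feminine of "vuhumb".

wegimn and nosovn both end in -n yet inflect differently (wegimnus, nosvnal), so the final letter is not what conditions the rule; the second-to-last letter is.
"vuhumb" has second-to-last letter 'm'. The stems whose second-to-last letter is 'm' (wegimn → wegimnus, kuravpimr → kuravpimrus, gibpufumb → gibpufumbus) add -us.
The other pattern: stems whose second-to-last letter is 'v' or 'z' delete the last vowel and add -al.
So vuhumb → vuhumbus.

vuhumbus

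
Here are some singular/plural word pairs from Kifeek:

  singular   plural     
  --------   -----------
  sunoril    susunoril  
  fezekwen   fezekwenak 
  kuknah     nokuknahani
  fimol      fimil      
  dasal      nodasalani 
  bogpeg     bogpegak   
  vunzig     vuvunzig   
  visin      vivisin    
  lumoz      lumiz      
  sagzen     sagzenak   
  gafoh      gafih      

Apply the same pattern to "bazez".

bazezak

sunoril and fimol both end in -l yet inflect differently (susunoril, fimil), so the final letter is not what conditions the rule; the last vowel is.
"bazez" has last vowel 'e'. The stems whose last vowel is 'e' (sagzen → sagzenak, bogpeg → bogpegak, fezekwen → fezekwenak) add -ak.
So bazez → bazezak.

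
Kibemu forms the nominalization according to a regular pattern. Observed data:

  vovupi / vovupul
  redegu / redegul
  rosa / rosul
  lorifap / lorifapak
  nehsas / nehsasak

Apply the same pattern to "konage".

konagul

rosa and lorifap both have last vowel 'a' yet inflect differently (rosul, lorifapak), so the last vowel is not what conditions the rule; whether the stem ends in a vowel or a consonant is.
"konage" ends in a vowel. The stems ending in a vowel (redegu → redegul, rosa → rosul, vovupi → vovupul) drop the final letter and add -ul.
The other pattern: stems ending in a consonant add -ak.
So konage → konagul.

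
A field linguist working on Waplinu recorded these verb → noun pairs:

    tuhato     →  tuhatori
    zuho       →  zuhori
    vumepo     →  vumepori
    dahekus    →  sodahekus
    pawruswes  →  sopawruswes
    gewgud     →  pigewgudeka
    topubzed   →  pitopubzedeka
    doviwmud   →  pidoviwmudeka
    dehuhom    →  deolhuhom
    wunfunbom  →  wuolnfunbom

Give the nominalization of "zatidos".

dahekus and gewgud both have last vowel 'u' yet inflect differently (sodahekus, pigewgudeka), so the last vowel is not what conditions the rule; the final letter is.
"zatidos" ends in -s. The stems ending in -s (dahekus → sodahekus, pawruswes → sopawruswes) add the prefix so-.
So zatidos → sozatidos.

sozatidos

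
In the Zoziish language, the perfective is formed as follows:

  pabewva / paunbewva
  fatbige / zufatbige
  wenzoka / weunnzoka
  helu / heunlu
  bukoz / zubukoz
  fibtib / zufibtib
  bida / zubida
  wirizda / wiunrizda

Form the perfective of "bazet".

bida and wenzoka both end in -a yet inflect differently (zubida, weunnzoka), so the final letter is not what conditions the rule; the first letter is.
"bazet" begins with b-. The stems beginning with b- (bida → zubida, bukoz → zubukoz) add the prefix zu-.
The other pattern: stems beginning with h-, p- or w- insert -un- after the first vowel.
So bazet → zubazet.

zubazet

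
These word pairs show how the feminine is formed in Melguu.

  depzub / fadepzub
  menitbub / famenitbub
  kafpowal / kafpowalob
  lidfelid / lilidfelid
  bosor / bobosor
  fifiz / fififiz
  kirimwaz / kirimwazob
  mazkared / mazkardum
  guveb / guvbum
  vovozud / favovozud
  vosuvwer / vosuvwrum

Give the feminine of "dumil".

dudumil

guveb and depzub both end in -b yet inflect differently (guvbum, fadepzub), so the final letter is not what conditions the rule; the last vowel is.
"dumil" has last vowel 'i'. The stems whose last vowel is 'i' (lidfelid → lilidfelid, fifiz → fififiz) repeat the first consonant+vowel as a prefix.
So dumil → dudumil.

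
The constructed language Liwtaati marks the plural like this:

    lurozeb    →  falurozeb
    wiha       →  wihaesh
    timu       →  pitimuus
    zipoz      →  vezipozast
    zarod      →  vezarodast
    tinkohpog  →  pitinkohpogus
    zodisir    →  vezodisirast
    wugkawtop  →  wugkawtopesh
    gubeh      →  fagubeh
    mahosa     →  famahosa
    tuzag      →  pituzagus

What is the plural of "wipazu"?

wiha and mahosa both end in -a yet inflect differently (wihaesh, famahosa), so the final letter is not what conditions the rule; the first letter is.
"wipazu" begins with w-. The stems beginning with w- (wiha → wihaesh, wugkawtop → wugkawtopesh) add -esh.
So wipazu → wipazuesh.

wipazuesh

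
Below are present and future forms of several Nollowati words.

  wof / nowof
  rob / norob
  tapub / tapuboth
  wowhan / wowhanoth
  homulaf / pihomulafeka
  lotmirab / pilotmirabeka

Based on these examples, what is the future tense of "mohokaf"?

pimohokafeka

rob and tapub both end in -b yet inflect differently (norob, tapuboth), so the final letter is not what conditions the rule; the number of vowels is.
"mohokaf" has 3 vowels. The stems with 3 vowels (homulaf → pihomulafeka, lotmirab → pilotmirabeka) add pi- … -eka around the stem.
So mohokaf → pimohokafeka.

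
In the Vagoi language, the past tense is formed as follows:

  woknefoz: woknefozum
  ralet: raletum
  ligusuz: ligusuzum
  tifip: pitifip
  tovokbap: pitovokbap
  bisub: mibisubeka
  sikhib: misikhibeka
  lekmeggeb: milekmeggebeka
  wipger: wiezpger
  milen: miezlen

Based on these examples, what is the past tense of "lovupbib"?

milovupbibeka

ligusuz and bisub both have last vowel 'u' yet inflect differently (ligusuzum, mibisubeka), so the last vowel is not what conditions the rule; the final letter is.
"lovupbib" ends in -b. The stems ending in -b (bisub → mibisubeka, sikhib → misikhibeka, lekmeggeb → milekmeggebeka) add mi- … -eka around the stem.
So lovupbib → milovupbibeka.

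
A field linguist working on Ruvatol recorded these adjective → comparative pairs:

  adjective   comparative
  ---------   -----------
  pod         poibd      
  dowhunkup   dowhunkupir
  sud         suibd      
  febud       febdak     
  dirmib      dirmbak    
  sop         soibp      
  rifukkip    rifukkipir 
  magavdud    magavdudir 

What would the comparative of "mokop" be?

sud and febud both end in -d yet inflect differently (suibd, febdak), so the final letter is not what conditions the rule; the number of vowels is.
"mokop" has 2 vowels. The stems with 2 vowels (febud → febdak, dirmib → dirmbak) delete the last vowel and add -ak.
The other patterns: stems with 1 vowel insert -ib- after the first vowel; stems with 3 vowels add -ir.
So mokop → mokpak.

mokpak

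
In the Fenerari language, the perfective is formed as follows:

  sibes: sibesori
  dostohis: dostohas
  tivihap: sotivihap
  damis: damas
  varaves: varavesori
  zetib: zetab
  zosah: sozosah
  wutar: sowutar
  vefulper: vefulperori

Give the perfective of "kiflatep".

kiflatepori

wutar and vefulper both end in -r yet inflect differently (sowutar, vefulperori), so the final letter is not what conditions the rule; the last vowel is.
"kiflatep" has last vowel 'e'. The stems whose last vowel is 'e' (vefulper → vefulperori, sibes → sibesori, varaves → varavesori) add -ori.
So kiflatep → kiflatepori.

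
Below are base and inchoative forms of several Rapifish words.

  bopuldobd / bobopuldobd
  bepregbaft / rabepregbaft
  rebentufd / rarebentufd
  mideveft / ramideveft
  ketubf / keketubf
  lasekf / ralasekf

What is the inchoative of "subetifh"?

rasubetifh

"subetifh" has second-to-last letter 'f'. The stems whose second-to-last letter is 'f' (rebentufd → rarebentufd, bepregbaft → rabepregbaft, mideveft → ramideveft) add the prefix ra-.
The other pattern: stems whose second-to-last letter is 'b' repeat the first consonant+vowel as a prefix.
So subetifh → rasubetifh.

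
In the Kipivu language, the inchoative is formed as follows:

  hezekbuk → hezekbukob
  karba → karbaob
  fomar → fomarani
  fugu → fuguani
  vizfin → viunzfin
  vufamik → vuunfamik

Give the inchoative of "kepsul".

kepsulob

vufamik and hezekbuk both end in -k yet inflect differently (vuunfamik, hezekbukob), so the final letter is not what conditions the rule; the first letter is.
"kepsul" begins with k-. The one such stem in the data (karba → karbaob) adds -ob, so the same rule applies.
The other patterns: stems beginning with f- add -ani; stems beginning with v- insert -un- after the first vowel.
So kepsul → kepsulob.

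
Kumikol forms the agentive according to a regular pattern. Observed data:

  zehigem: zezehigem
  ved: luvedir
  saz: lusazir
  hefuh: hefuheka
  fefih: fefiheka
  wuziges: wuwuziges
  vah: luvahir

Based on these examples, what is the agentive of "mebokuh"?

memebokuh

vah and hefuh both end in -h yet inflect differently (luvahir, hefuheka), so the final letter is not what conditions the rule; the number of vowels is.
"mebokuh" has 3 vowels. The stems with 3 vowels (zehigem → zezehigem, wuziges → wuwuziges) repeat the first consonant+vowel as a prefix.
The other patterns: stems with 1 vowel add lu- … -ir around the stem; stems with 2 vowels add -eka.
So mebokuh → memebokuh.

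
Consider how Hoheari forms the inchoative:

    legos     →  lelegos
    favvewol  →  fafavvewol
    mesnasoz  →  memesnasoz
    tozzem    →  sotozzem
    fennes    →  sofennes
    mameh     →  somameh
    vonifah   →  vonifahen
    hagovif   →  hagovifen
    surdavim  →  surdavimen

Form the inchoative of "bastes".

legos and fennes both end in -s yet inflect differently (lelegos, sofennes), so the final letter is not what conditions the rule; the last vowel is.
"bastes" has last vowel 'e'. The stems whose last vowel is 'e' (tozzem → sotozzem, fennes → sofennes, mameh → somameh) add the prefix so-.
The other patterns: stems whose last vowel is 'o' repeat the first consonant+vowel as a prefix; stems whose last vowel is 'a' or 'i' add -en.
So bastes → sobastes.

sobastes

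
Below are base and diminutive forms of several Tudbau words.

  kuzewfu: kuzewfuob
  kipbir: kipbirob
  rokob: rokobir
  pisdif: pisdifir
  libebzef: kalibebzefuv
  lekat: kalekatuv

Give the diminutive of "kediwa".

kediwaob

pisdif and libebzef both end in -f yet inflect differently (pisdifir, kalibebzefuv), so the final letter is not what conditions the rule; the first letter is.
"kediwa" begins with k-. The stems beginning with k- (kuzewfu → kuzewfuob, kipbir → kipbirob) add -ob.
The other patterns: stems beginning with p- or r- add -ir; stems beginning with l- add ka- … -uv around the stem.
So kediwa → kediwaob.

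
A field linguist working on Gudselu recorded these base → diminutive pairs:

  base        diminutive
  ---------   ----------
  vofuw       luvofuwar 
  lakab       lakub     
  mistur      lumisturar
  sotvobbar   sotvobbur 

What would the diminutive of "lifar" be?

lifur

"lifar" has last vowel 'a'. The stems whose last vowel is 'a' (sotvobbar → sotvobbur, lakab → lakub) change the last vowel to 'u'.
The other pattern: stems whose last vowel is 'u' add lu- … -ar around the stem.
So lifar → lifur.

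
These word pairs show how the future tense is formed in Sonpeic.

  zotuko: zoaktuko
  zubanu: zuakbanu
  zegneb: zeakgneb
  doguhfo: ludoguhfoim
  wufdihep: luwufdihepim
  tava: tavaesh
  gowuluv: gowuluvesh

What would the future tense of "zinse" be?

ziaknse

zotuko and doguhfo both end in -o yet inflect differently (zoaktuko, ludoguhfoim), so the final letter is not what conditions the rule; the first letter is.
"zinse" begins with z-. The stems beginning with z- (zotuko → zoaktuko, zubanu → zuakbanu, zegneb → zeakgneb) insert -ak- after the first vowel.
So zinse → ziaknse.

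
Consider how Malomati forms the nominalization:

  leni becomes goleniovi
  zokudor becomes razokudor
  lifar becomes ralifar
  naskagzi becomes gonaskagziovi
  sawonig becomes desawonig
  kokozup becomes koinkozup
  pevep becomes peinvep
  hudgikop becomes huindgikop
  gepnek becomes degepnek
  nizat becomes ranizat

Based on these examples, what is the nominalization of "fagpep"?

faingpep

pevep and gepnek both have last vowel 'e' yet inflect differently (peinvep, degepnek), so the last vowel is not what conditions the rule; the final letter is.
"fagpep" ends in -p. The stems ending in -p (hudgikop → huindgikop, pevep → peinvep, kokozup → koinkozup) insert -in- after the first vowel.
The other patterns: stems ending in -g or -k add the prefix de-; stems ending in -i add go- … -ovi around the stem; stems ending in -r or -t add the prefix ra-.
So fagpep → faingpep.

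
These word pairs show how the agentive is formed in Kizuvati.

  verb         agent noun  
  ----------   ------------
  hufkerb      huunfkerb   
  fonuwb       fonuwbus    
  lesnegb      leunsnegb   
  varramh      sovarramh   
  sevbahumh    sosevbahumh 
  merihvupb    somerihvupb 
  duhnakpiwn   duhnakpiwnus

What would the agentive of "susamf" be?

sosusamf

lesnegb and fonuwb both end in -b yet inflect differently (leunsnegb, fonuwbus), so the final letter is not what conditions the rule; the second-to-last letter is.
"susamf" has second-to-last letter 'm'. The stems whose second-to-last letter is 'm' (varramh → sovarramh, sevbahumh → sosevbahumh) add the prefix so-.
So susamf → sosusamf.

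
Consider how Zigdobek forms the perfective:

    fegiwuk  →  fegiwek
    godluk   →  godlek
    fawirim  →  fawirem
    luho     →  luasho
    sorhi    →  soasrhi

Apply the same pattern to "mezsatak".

sorhi and fawirim both have last vowel 'i' yet inflect differently (soasrhi, fawirem), so the last vowel is not what conditions the rule; whether the stem ends in a vowel or a consonant is.
"mezsatak" ends in a consonant. The stems ending in a consonant (godluk → godlek, fawirim → fawirem, fegiwuk → fegiwek) change the last vowel to 'e'.
So mezsatak → mezsatek.

mezsatek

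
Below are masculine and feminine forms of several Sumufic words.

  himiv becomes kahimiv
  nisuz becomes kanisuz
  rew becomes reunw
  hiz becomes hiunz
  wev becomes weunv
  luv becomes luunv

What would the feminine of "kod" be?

kound

nisuz and hiz both end in -z yet inflect differently (kanisuz, hiunz), so the final letter is not what conditions the rule; the number of vowels is.
"kod" has 1 vowel. The stems with 1 vowel (rew → reunw, hiz → hiunz, wev → weunv) insert -un- after the first vowel.
So kod → kound.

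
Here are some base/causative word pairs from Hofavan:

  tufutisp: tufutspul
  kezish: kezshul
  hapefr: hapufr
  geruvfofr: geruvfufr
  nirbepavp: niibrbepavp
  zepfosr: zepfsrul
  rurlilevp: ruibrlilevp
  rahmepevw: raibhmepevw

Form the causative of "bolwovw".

boiblwovw

hapefr and zepfosr both end in -r yet inflect differently (hapufr, zepfsrul), so the final letter is not what conditions the rule; the second-to-last letter is.
"bolwovw" has second-to-last letter 'v'. The stems whose second-to-last letter is 'v' (rahmepevw → raibhmepevw, rurlilevp → ruibrlilevp, nirbepavp → niibrbepavp) insert -ib- after the first vowel.
The other patterns: stems whose second-to-last letter is 'f' change the last vowel to 'u'; stems whose second-to-last letter is 's' delete the last vowel and add -ul.
So bolwovw → boiblwovw.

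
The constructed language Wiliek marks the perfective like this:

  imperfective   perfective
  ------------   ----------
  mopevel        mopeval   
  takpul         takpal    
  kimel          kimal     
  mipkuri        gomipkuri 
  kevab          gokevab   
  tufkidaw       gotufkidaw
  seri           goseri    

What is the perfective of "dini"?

godini

mopevel and mipkuri both begin with m- yet inflect differently (mopeval, gomipkuri), so the first letter is not what conditions the rule; the final letter is.
"dini" ends in -i. The stems ending in -i (mipkuri → gomipkuri, seri → goseri) add the prefix go-.
So dini → godini.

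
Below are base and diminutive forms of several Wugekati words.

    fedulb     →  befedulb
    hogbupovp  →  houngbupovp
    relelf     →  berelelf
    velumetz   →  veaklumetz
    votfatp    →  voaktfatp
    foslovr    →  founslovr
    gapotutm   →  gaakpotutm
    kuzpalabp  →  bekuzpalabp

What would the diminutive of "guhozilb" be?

beguhozilb

kuzpalabp and votfatp both end in -p yet inflect differently (bekuzpalabp, voaktfatp), so the final letter is not what conditions the rule; the second-to-last letter is.
"guhozilb" has second-to-last letter 'l'. The stems whose second-to-last letter is 'l' (relelf → berelelf, fedulb → befedulb) add the prefix be-.
The other patterns: stems whose second-to-last letter is 't' insert -ak- after the first vowel; stems whose second-to-last letter is 'v' insert -un- after the first vowel.
So guhozilb → beguhozilb.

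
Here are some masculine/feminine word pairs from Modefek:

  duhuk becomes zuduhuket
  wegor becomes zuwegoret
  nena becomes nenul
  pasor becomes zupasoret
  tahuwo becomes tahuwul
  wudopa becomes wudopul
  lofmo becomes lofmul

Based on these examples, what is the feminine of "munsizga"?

munsizgul

lofmo and wegor both have last vowel 'o' yet inflect differently (lofmul, zuwegoret), so the last vowel is not what conditions the rule; whether the stem ends in a vowel or a consonant is.
"munsizga" ends in a vowel. The stems ending in a vowel (lofmo → lofmul, tahuwo → tahuwul, wudopa → wudopul) drop the final letter and add -ul.
The other pattern: stems ending in a consonant add zu- … -et around the stem.
So munsizga → munsizgul.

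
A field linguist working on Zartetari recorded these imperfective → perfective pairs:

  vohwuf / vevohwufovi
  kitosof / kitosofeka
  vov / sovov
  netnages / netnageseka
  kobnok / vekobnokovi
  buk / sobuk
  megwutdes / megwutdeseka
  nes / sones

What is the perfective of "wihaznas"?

"wihaznas" has 3 vowels. The stems with 3 vowels (kitosof → kitosofeka, megwutdes → megwutdeseka, netnages → netnageseka) add -eka.
The other patterns: stems with 1 vowel add the prefix so-; stems with 2 vowels add ve- … -ovi around the stem.
So wihaznas → wihaznaseka.

wihaznaseka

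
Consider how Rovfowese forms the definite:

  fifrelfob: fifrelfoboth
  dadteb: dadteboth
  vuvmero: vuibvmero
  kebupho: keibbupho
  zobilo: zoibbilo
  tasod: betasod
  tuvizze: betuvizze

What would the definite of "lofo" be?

"lofo" ends in -o. The stems ending in -o (vuvmero → vuibvmero, kebupho → keibbupho, zobilo → zoibbilo) insert -ib- after the first vowel.
The other patterns: stems ending in -b add -oth; stems ending in -d or -e add the prefix be-.
So lofo → loibfo.

loibfo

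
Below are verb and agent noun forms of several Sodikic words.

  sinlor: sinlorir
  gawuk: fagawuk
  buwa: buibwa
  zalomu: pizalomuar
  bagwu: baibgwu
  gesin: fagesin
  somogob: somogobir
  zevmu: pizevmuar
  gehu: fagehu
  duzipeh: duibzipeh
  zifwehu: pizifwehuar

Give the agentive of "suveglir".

gehu and zalomu both end in -u yet inflect differently (fagehu, pizalomuar), so the final letter is not what conditions the rule; the first letter is.
"suveglir" begins with s-. The stems beginning with s- (somogob → somogobir, sinlor → sinlorir) add -ir.
The other patterns: stems beginning with g- add the prefix fa-; stems beginning with z- add pi- … -ar around the stem; stems beginning with b- or d- insert -ib- after the first vowel.
So suveglir → suveglirir.

suveglirir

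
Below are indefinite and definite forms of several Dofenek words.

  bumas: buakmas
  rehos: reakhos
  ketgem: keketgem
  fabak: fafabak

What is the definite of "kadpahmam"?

"kadpahmam" ends in -m. The one such stem in the data (ketgem → keketgem) repeats the first consonant+vowel as a prefix (as does fabak), so the same rule applies.
So kadpahmam → kakadpahmam.

kakadpahmam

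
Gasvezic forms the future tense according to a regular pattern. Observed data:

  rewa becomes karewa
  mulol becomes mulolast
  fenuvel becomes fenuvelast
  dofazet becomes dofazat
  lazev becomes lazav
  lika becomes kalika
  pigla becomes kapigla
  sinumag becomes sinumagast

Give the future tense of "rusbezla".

karusbezla

lika and sinumag both have last vowel 'a' yet inflect differently (kalika, sinumagast), so the last vowel is not what conditions the rule; the final letter is.
"rusbezla" ends in -a. The stems ending in -a (lika → kalika, pigla → kapigla, rewa → karewa) add the prefix ka-.
The other patterns: stems ending in -g or -l add -ast; stems ending in -t or -v change the last vowel to 'a'.
So rusbezla → karusbezla.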